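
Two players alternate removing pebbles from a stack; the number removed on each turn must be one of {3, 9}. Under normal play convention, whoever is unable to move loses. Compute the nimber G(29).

G(0) = 0
G(1) = mex{} = 0
G(2) = mex{} = 0
G(3) = mex{0} = 1
G(4) = mex{0} = 1
G(5) = mex{0} = 1
G(6) = mex{1} = 0
G(7) = mex{1} = 0
G(8) = mex{1} = 0
G(9) = mex{0,0} = 1
G(10) = mex{0,0} = 1
G(11) = mex{0,0} = 1
G(12) = mex{1,1} = 0
G(13) = mex{1,1} = 0
G(14) = mex{1,1} = 0
G(15) = mex{0,0} = 1
G(16) = mex{0,0} = 1
G(17) = mex{0,0} = 1
G(18) = mex{1,1} = 0
G(19) = mex{1,1} = 0
G(20) = mex{1,1} = 0
G(21) = mex{0,0} = 1
G(22) = mex{0,0} = 1
G(23) = mex{0,0} = 1
G(24) = mex{1,1} = 0
G(25) = mex{1,1} = 0
G(26) = mex{1,1} = 0
G(27) = mex{0,0} = 1
G(28) = mex{0,0} = 1
G(29) = mex{0,0} = 1

1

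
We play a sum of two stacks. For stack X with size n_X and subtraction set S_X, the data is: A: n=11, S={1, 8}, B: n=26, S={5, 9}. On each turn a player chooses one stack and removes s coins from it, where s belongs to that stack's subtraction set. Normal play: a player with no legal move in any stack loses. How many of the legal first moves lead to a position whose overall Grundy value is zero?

Stack A, S = {1, 8}:
G(0) = 0
G(1) = mex{0} = 1
G(2) = mex{1} = 0
G(3) = mex{0} = 1
G(4) = mex{1} = 0
G(5) = mex{0} = 1
G(6) = mex{1} = 0
G(7) = mex{0} = 1
G(8) = mex{1,0} = 2
G(9) = mex{2,1} = 0
G(10) = mex{0,0} = 1
G(11) = mex{1,1} = 0
G_A(11) = 0.
Stack B, S = {5, 9}:
n :  0  1  2  3  4  5  6  7  8  9 10 11 12 13 14 15 16 17 18 19 20 21 22 23 24 25 26
G :  0  0  0  0  0  1  1  1  1  1  2  2  2  2  0  0  0  0  0  1  1  1  1  1  2  2  2
G_B(26) = 2.
Combined Grundy value = 0 ⊕ 2 = 2.
A winning move leaves total XOR = 0, i.e. changes one component's Grundy value g to g ⊕ X where X is the current total.
Stack A: need g' = 0⊕2 = 2. Options: 11−1→G=1, 11−8→G=1. Hits: 0.
Stack B: need g' = 2⊕2 = 0. Options: 26−5→G=1, 26−9→G=0. Hits: 1.

1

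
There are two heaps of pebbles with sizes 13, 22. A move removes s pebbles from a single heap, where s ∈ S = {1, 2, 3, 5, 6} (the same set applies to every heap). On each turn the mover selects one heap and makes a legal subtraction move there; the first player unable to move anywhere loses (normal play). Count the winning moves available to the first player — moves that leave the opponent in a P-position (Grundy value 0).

All heaps use S = {1, 2, 3, 5, 6}:
G(0) = 0
G(1) = mex{0} = 1
G(2) = mex{1,0} = 2
G(3) = mex{2,1,0} = 3
G(4) = mex{3,2,1} = 0
G(5) = mex{0,3,2,0} = 1
G(6) = mex{1,0,3,1,0} = 2
G(7) = mex{2,1,0,2,1} = 3
G(8) = mex{3,2,1,3,2} = 0
G(9) = mex{0,3,2,0,3} = 1
G(10) = mex{1,0,3,1,0} = 2
G(11) = mex{2,1,0,2,1} = 3
G(12) = mex{3,2,1,3,2} = 0
G(13) = mex{0,3,2,0,3} = 1
G(14) = mex{1,0,3,1,0} = 2
G(15) = mex{2,1,0,2,1} = 3
G(16) = mex{3,2,1,3,2} = 0
G(17) = mex{0,3,2,0,3} = 1
G(18) = mex{1,0,3,1,0} = 2
G(19) = mex{2,1,0,2,1} = 3
G(20) = mex{3,2,1,3,2} = 0
G(21) = mex{0,3,2,0,3} = 1
G(22) = mex{1,0,3,1,0} = 2
Heap A: G(13) = 1.
Heap B: G(22) = 2.
Combined Grundy value = 1 ⊕ 2 = 3.
A winning move leaves total XOR = 0, i.e. changes one component's Grundy value g to g ⊕ X where X is the current total.
Heap A: need g' = 1⊕3 = 2. Options: 13−1→G=0, 13−2→G=3, 13−3→G=2, 13−5→G=0, 13−6→G=3. Hits: 1.
Heap B: need g' = 2⊕3 = 1. Options: 22−1→G=1, 22−2→G=0, 22−3→G=3, 22−5→G=1, 22−6→G=0. Hits: 2.

3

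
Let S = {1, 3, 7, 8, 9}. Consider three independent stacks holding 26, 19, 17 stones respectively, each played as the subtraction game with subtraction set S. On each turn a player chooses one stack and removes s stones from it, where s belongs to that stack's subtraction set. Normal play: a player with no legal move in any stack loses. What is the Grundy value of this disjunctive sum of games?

All stacks use S = {1, 3, 7, 8, 9}:
G(0) = 0
G(1) = mex{0} = 1
G(2) = mex{1} = 0
G(3) = mex{0,0} = 1
G(4) = mex{1,1} = 0
G(5) = mex{0,0} = 1
G(6) = mex{1,1} = 0
G(7) = mex{0,0,0} = 1
G(8) = mex{1,1,1,0} = 2
G(9) = mex{2,0,0,1,0} = 3
G(10) = mex{3,1,1,0,1} = 2
G(11) = mex{2,2,0,1,0} = 3
G(12) = mex{3,3,1,0,1} = 2
G(13) = mex{2,2,0,1,0} = 3
G(14) = mex{3,3,1,0,1} = 2
G(15) = mex{2,2,2,1,0} = 3
G(16) = mex{3,3,3,2,1} = 0
G(17) = mex{0,2,2,3,2} = 1
G(18) = mex{1,3,3,2,3} = 0
G(19) = mex{0,0,2,3,2} = 1
G(20) = mex{1,1,3,2,3} = 0
G(21) = mex{0,0,2,3,2} = 1
G(22) = mex{1,1,3,2,3} = 0
G(23) = mex{0,0,0,3,2} = 1
G(24) = mex{1,1,1,0,3} = 2
G(25) = mex{2,0,0,1,0} = 3
G(26) = mex{3,1,1,0,1} = 2
Stack A: G(26) = 2.
Stack B: G(19) = 1.
Stack C: G(17) = 1.
Combined Grundy value = 2 ⊕ 1 ⊕ 1 = 2.

2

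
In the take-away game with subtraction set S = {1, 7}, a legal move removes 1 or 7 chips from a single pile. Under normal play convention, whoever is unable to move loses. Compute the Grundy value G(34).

G(0) = 0
G(1) = mex{0} = 1
G(2) = mex{1} = 0
G(3) = mex{0} = 1
G(4) = mex{1} = 0
G(5) = mex{0} = 1
G(6) = mex{1} = 0
G(7) = mex{0,0} = 1
G(8) = mex{1,1} = 0
G(9) = mex{0,0} = 1
G(10) = mex{1,1} = 0
G(11) = mex{0,0} = 1
G(12) = mex{1,1} = 0
G(13) = mex{0,0} = 1
G(14) = mex{1,1} = 0
G(15) = mex{0,0} = 1
G(16) = mex{1,1} = 0
G(17) = mex{0,0} = 1
G(18) = mex{1,1} = 0
G(19) = mex{0,0} = 1
G(20) = mex{1,1} = 0
G(21) = mex{0,0} = 1
G(22) = mex{1,1} = 0
G(23) = mex{0,0} = 1
G(24) = mex{1,1} = 0
G(25) = mex{0,0} = 1
G(26) = mex{1,1} = 0
G(27) = mex{0,0} = 1
G(28) = mex{1,1} = 0
G(29) = mex{0,0} = 1
G(30) = mex{1,1} = 0
G(31) = mex{0,0} = 1
G(32) = mex{1,1} = 0
G(33) = mex{0,0} = 1
G(34) = mex{1,1} = 0

0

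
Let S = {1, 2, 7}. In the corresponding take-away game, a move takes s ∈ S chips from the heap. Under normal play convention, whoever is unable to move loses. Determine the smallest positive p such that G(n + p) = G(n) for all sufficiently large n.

3

n :  0  1  2  3  4  5  6  7  8  9 10 11 12 13 14
G :  0  1  2  0  1  2  0  1  2  0  1  2  0  1  2
G(n+3) = G(n) holds for n = 0,…,6 (a full window of length max(S) = 7), so the sequence is purely periodic with period 3.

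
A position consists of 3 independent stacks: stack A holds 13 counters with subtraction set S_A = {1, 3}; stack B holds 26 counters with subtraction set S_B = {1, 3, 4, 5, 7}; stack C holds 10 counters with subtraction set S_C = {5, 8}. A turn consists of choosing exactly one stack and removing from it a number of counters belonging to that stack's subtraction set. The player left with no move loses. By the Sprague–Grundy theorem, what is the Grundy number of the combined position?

Stack A, S = {1, 3}:
n :  0  1  2  3  4  5  6  7  8  9 10 11 12 13
G :  0  1  0  1  0  1  0  1  0  1  0  1  0  1
G_A(13) = 1.
Stack B, S = {1, 3, 4, 5, 7}:
G(0) = 0
G(1) = mex{0} = 1
G(2) = mex{1} = 0
G(3) = mex{0,0} = 1
G(4) = mex{1,1,0} = 2
G(5) = mex{2,0,1,0} = 3
G(6) = mex{3,1,0,1} = 2
G(7) = mex{2,2,1,0,0} = 3
G(8) = mex{3,3,2,1,1} = 0
G(9) = mex{0,2,3,2,0} = 1
G(10) = mex{1,3,2,3,1} = 0
G(11) = mex{0,0,3,2,2} = 1
G(12) = mex{1,1,0,3,3} = 2
G(13) = mex{2,0,1,0,2} = 3
G(14) = mex{3,1,0,1,3} = 2
G(15) = mex{2,2,1,0,0} = 3
G(16) = mex{3,3,2,1,1} = 0
G(17) = mex{0,2,3,2,0} = 1
G(18) = mex{1,3,2,3,1} = 0
G(19) = mex{0,0,3,2,2} = 1
G(20) = mex{1,1,0,3,3} = 2
G(21) = mex{2,0,1,0,2} = 3
G(22) = mex{3,1,0,1,3} = 2
G(23) = mex{2,2,1,0,0} = 3
G(24) = mex{3,3,2,1,1} = 0
G(25) = mex{0,2,3,2,0} = 1
G(26) = mex{1,3,2,3,1} = 0
G_B(26) = 0.
Stack C, S = {5, 8}:
n :  0  1  2  3  4  5  6  7  8  9 10
G :  0  0  0  0  0  1  1  1  1  1  2
G_C(10) = 2.
Combined Grundy value = 1 ⊕ 0 ⊕ 2 = 3.

3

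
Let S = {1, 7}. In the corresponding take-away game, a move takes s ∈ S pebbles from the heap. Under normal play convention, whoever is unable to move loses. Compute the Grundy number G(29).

1

n :  0  1  2  3  4  5  6  7  8  9 10 11 12 13 14 15 16 17 18 19 20 21 22 23 24 25 26 27 28 29
G :  0  1  0  1  0  1  0  1  0  1  0  1  0  1  0  1  0  1  0  1  0  1  0  1  0  1  0  1  0  1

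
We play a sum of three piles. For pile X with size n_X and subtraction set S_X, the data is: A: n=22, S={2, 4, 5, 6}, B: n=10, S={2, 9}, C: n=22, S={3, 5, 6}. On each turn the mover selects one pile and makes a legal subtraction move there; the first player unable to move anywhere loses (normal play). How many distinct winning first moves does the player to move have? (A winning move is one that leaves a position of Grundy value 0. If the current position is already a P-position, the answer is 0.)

Pile A, S = {2, 4, 5, 6}:
G(0) = 0
G(1) = mex{} = 0
G(2) = mex{0} = 1
G(3) = mex{0} = 1
G(4) = mex{1,0} = 2
G(5) = mex{1,0,0} = 2
G(6) = mex{2,1,0,0} = 3
G(7) = mex{2,1,1,0} = 3
G(8) = mex{3,2,1,1} = 0
G(9) = mex{3,2,2,1} = 0
G(10) = mex{0,3,2,2} = 1
G(11) = mex{0,3,3,2} = 1
G(12) = mex{1,0,3,3} = 2
G(13) = mex{1,0,0,3} = 2
G(14) = mex{2,1,0,0} = 3
G(15) = mex{2,1,1,0} = 3
G(16) = mex{3,2,1,1} = 0
G(17) = mex{3,2,2,1} = 0
G(18) = mex{0,3,2,2} = 1
G(19) = mex{0,3,3,2} = 1
G(20) = mex{1,0,3,3} = 2
G(21) = mex{1,0,0,3} = 2
G(22) = mex{2,1,0,0} = 3
G_A(22) = 3.
Pile B, S = {2, 9}:
G(0) = 0
G(1) = mex{} = 0
G(2) = mex{0} = 1
G(3) = mex{0} = 1
G(4) = mex{1} = 0
G(5) = mex{1} = 0
G(6) = mex{0} = 1
G(7) = mex{0} = 1
G(8) = mex{1} = 0
G(9) = mex{1,0} = 2
G(10) = mex{0,0} = 1
G_B(10) = 1.
Pile C, S = {3, 5, 6}:
G(0) = 0
G(1) = mex{} = 0
G(2) = mex{} = 0
G(3) = mex{0} = 1
G(4) = mex{0} = 1
G(5) = mex{0,0} = 1
G(6) = mex{1,0,0} = 2
G(7) = mex{1,0,0} = 2
G(8) = mex{1,1,0} = 2
G(9) = mex{2,1,1} = 0
G(10) = mex{2,1,1} = 0
G(11) = mex{2,2,1} = 0
G(12) = mex{0,2,2} = 1
G(13) = mex{0,2,2} = 1
G(14) = mex{0,0,2} = 1
G(15) = mex{1,0,0} = 2
G(16) = mex{1,0,0} = 2
G(17) = mex{1,1,0} = 2
G(18) = mex{2,1,1} = 0
G(19) = mex{2,1,1} = 0
G(20) = mex{2,2,1} = 0
G(21) = mex{0,2,2} = 1
G(22) = mex{0,2,2} = 1
G_C(22) = 1.
Combined Grundy value = 3 ⊕ 1 ⊕ 1 = 3.
A winning move leaves total XOR = 0, i.e. changes one component's Grundy value g to g ⊕ X where X is the current total.
Pile A: need g' = 3⊕3 = 0. Options: 22−2→G=2, 22−4→G=1, 22−5→G=0, 22−6→G=0. Hits: 2.
Pile B: need g' = 1⊕3 = 2. Options: 10−2→G=0, 10−9→G=0. Hits: 0.
Pile C: need g' = 1⊕3 = 2. Options: 22−3→G=0, 22−5→G=2, 22−6→G=2. Hits: 2.

4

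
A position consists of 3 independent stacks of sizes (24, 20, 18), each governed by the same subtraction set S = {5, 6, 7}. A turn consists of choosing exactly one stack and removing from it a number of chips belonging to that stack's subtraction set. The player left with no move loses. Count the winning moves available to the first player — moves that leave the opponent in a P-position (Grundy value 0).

All stacks use S = {5, 6, 7}:
G(0) = 0
G(1) = mex{} = 0
G(2) = mex{} = 0
G(3) = mex{} = 0
G(4) = mex{} = 0
G(5) = mex{0} = 1
G(6) = mex{0,0} = 1
G(7) = mex{0,0,0} = 1
G(8) = mex{0,0,0} = 1
G(9) = mex{0,0,0} = 1
G(10) = mex{1,0,0} = 2
G(11) = mex{1,1,0} = 2
G(12) = mex{1,1,1} = 0
G(13) = mex{1,1,1} = 0
G(14) = mex{1,1,1} = 0
G(15) = mex{2,1,1} = 0
G(16) = mex{2,2,1} = 0
G(17) = mex{0,2,2} = 1
G(18) = mex{0,0,2} = 1
G(19) = mex{0,0,0} = 1
G(20) = mex{0,0,0} = 1
G(21) = mex{0,0,0} = 1
G(22) = mex{1,0,0} = 2
G(23) = mex{1,1,0} = 2
G(24) = mex{1,1,1} = 0
Stack A: G(24) = 0.
Stack B: G(20) = 1.
Stack C: G(18) = 1.
Combined Grundy value = 0 ⊕ 1 ⊕ 1 = 0.
A winning move leaves total XOR = 0, i.e. changes one component's Grundy value g to g ⊕ X where X is the current total.
Stack A: target g' = 0⊕0 = 0, but every legal move changes the Grundy value (mex property), so 0 moves.
Stack B: target g' = 1⊕0 = 1, but every legal move changes the Grundy value (mex property), so 0 moves.
Stack C: target g' = 1⊕0 = 1, but every legal move changes the Grundy value (mex property), so 0 moves.

0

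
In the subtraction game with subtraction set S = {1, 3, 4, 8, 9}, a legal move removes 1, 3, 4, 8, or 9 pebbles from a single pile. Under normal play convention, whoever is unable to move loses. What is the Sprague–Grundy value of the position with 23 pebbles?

2

G(0) = 0
G(1) = mex{0} = 1
G(2) = mex{1} = 0
G(3) = mex{0,0} = 1
G(4) = mex{1,1,0} = 2
G(5) = mex{2,0,1} = 3
G(6) = mex{3,1,0} = 2
G(7) = mex{2,2,1} = 0
G(8) = mex{0,3,2,0} = 1
G(9) = mex{1,2,3,1,0} = 4
G(10) = mex{4,0,2,0,1} = 3
G(11) = mex{3,1,0,1,0} = 2
G(12) = mex{2,4,1,2,1} = 0
G(13) = mex{0,3,4,3,2} = 1
G(14) = mex{1,2,3,2,3} = 0
G(15) = mex{0,0,2,0,2} = 1
G(16) = mex{1,1,0,1,0} = 2
G(17) = mex{2,0,1,4,1} = 3
G(18) = mex{3,1,0,3,4} = 2
G(19) = mex{2,2,1,2,3} = 0
G(20) = mex{0,3,2,0,2} = 1
G(21) = mex{1,2,3,1,0} = 4
G(22) = mex{4,0,2,0,1} = 3
G(23) = mex{3,1,0,1,0} = 2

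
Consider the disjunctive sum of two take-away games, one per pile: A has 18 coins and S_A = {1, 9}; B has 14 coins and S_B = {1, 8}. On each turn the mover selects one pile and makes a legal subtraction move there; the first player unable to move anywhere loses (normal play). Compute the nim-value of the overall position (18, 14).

1

Pile A, S = {1, 9}:
n :  0  1  2  3  4  5  6  7  8  9 10 11 12 13 14 15 16 17 18
G :  0  1  0  1  0  1  0  1  0  1  0  1  0  1  0  1  0  1  0
G_A(18) = 0.
Pile B, S = {1, 8}:
G(0) = 0
G(1) = mex{0} = 1
G(2) = mex{1} = 0
G(3) = mex{0} = 1
G(4) = mex{1} = 0
G(5) = mex{0} = 1
G(6) = mex{1} = 0
G(7) = mex{0} = 1
G(8) = mex{1,0} = 2
G(9) = mex{2,1} = 0
G(10) = mex{0,0} = 1
G(11) = mex{1,1} = 0
G(12) = mex{0,0} = 1
G(13) = mex{1,1} = 0
G(14) = mex{0,0} = 1
G_B(14) = 1.
Combined Grundy value = 0 ⊕ 1 = 1.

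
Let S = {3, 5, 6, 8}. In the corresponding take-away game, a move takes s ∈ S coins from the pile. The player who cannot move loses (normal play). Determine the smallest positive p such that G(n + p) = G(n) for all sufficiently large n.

11

n :  0  1  2  3  4  5  6  7  8  9 10 11 12 13 14 15 16 17 18 19 20 21 22 23
G :  0  0  0  1  1  1  2  2  2  3  3  0  0  0  1  1  1  2  2  2  3  3  0  0
G(n+11) = G(n) holds for n = 0,…,7 (a full window of length max(S) = 8), so the sequence is purely periodic with period 11.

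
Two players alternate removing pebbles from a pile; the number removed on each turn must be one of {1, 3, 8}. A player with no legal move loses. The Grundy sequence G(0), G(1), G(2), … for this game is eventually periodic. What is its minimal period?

11

G(0) = 0
G(1) = mex{0} = 1
G(2) = mex{1} = 0
G(3) = mex{0,0} = 1
G(4) = mex{1,1} = 0
G(5) = mex{0,0} = 1
G(6) = mex{1,1} = 0
G(7) = mex{0,0} = 1
G(8) = mex{1,1,0} = 2
G(9) = mex{2,0,1} = 3
G(10) = mex{3,1,0} = 2
G(11) = mex{2,2,1} = 0
G(12) = mex{0,3,0} = 1
G(13) = mex{1,2,1} = 0
G(14) = mex{0,0,0} = 1
G(15) = mex{1,1,1} = 0
G(16) = mex{0,0,2} = 1
G(17) = mex{1,1,3} = 0
G(18) = mex{0,0,2} = 1
G(19) = mex{1,1,0} = 2
G(20) = mex{2,0,1} = 3
G(21) = mex{3,1,0} = 2
G(22) = mex{2,2,1} = 0
G(23) = mex{0,3,0} = 1
G(n+11) = G(n) holds for n = 0,…,7 (a full window of length max(S) = 8), so the sequence is purely periodic with period 11.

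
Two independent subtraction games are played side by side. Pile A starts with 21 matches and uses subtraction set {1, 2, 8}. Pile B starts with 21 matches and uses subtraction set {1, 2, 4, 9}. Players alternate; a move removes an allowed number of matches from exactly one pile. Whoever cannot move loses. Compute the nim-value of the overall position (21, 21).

4

Pile A, S = {1, 2, 8}:
n :  0  1  2  3  4  5  6  7  8  9 10 11 12 13 14 15 16 17 18 19 20 21
G :  0  1  2  0  1  2  0  1  2  0  1  2  0  1  2  0  1  2  0  1  2  0
G_A(21) = 0.
Pile B, S = {1, 2, 4, 9}:
n :  0  1  2  3  4  5  6  7  8  9 10 11 12 13 14 15 16 17 18 19 20 21
G :  0  1  2  0  1  2  0  1  2  3  4  0  1  2  0  1  2  0  1  2  3  4
G_B(21) = 4.
Combined Grundy value = 0 ⊕ 4 = 4.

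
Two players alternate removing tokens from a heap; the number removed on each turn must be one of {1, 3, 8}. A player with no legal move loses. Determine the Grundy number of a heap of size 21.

2

n :  0  1  2  3  4  5  6  7  8  9 10 11 12 13 14 15 16 17 18 19 20 21
G :  0  1  0  1  0  1  0  1  2  3  2  0  1  0  1  0  1  0  1  2  3  2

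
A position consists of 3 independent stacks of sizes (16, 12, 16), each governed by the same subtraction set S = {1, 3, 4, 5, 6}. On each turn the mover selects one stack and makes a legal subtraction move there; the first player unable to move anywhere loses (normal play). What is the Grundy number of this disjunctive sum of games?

1

All stacks use S = {1, 3, 4, 5, 6}:
G(0) = 0
G(1) = mex{0} = 1
G(2) = mex{1} = 0
G(3) = mex{0,0} = 1
G(4) = mex{1,1,0} = 2
G(5) = mex{2,0,1,0} = 3
G(6) = mex{3,1,0,1,0} = 2
G(7) = mex{2,2,1,0,1} = 3
G(8) = mex{3,3,2,1,0} = 4
G(9) = mex{4,2,3,2,1} = 0
G(10) = mex{0,3,2,3,2} = 1
G(11) = mex{1,4,3,2,3} = 0
G(12) = mex{0,0,4,3,2} = 1
G(13) = mex{1,1,0,4,3} = 2
G(14) = mex{2,0,1,0,4} = 3
G(15) = mex{3,1,0,1,0} = 2
G(16) = mex{2,2,1,0,1} = 3
Stack A: G(16) = 3.
Stack B: G(12) = 1.
Stack C: G(16) = 3.
Combined Grundy value = 3 ⊕ 1 ⊕ 3 = 1.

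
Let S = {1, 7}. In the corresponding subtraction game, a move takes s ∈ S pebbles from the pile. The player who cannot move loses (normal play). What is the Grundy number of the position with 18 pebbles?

G(0) = 0
G(1) = mex{0} = 1
G(2) = mex{1} = 0
G(3) = mex{0} = 1
G(4) = mex{1} = 0
G(5) = mex{0} = 1
G(6) = mex{1} = 0
G(7) = mex{0,0} = 1
G(8) = mex{1,1} = 0
G(9) = mex{0,0} = 1
G(10) = mex{1,1} = 0
G(11) = mex{0,0} = 1
G(12) = mex{1,1} = 0
G(13) = mex{0,0} = 1
G(14) = mex{1,1} = 0
G(15) = mex{0,0} = 1
G(16) = mex{1,1} = 0
G(17) = mex{0,0} = 1
G(18) = mex{1,1} = 0

0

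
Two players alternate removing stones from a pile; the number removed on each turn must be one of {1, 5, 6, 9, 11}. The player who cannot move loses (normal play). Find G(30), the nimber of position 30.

2

n :  0  1  2  3  4  5  6  7  8  9 10 11 12 13 14 15 16 17 18 19 20 21 22 23 24 25 26 27 28 29 30
G :  0  1  0  1  0  1  2  3  2  3  2  3  0  1  0  1  0  1  2  3  2  3  2  3  0  1  0  1  0  1  2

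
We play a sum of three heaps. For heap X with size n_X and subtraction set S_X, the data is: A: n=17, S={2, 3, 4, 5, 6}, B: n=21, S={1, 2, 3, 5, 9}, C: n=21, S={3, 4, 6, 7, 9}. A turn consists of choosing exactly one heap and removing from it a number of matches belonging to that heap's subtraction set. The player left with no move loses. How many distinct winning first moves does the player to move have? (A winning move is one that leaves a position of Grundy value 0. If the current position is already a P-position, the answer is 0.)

Heap A, S = {2, 3, 4, 5, 6}:
G(0) = 0
G(1) = mex{} = 0
G(2) = mex{0} = 1
G(3) = mex{0,0} = 1
G(4) = mex{1,0,0} = 2
G(5) = mex{1,1,0,0} = 2
G(6) = mex{2,1,1,0,0} = 3
G(7) = mex{2,2,1,1,0} = 3
G(8) = mex{3,2,2,1,1} = 0
G(9) = mex{3,3,2,2,1} = 0
G(10) = mex{0,3,3,2,2} = 1
G(11) = mex{0,0,3,3,2} = 1
G(12) = mex{1,0,0,3,3} = 2
G(13) = mex{1,1,0,0,3} = 2
G(14) = mex{2,1,1,0,0} = 3
G(15) = mex{2,2,1,1,0} = 3
G(16) = mex{3,2,2,1,1} = 0
G(17) = mex{3,3,2,2,1} = 0
G_A(17) = 0.
Heap B, S = {1, 2, 3, 5, 9}:
n :  0  1  2  3  4  5  6  7  8  9 10 11 12 13 14 15 16 17 18 19 20 21
G :  0  1  2  3  0  1  2  3  0  1  2  3  0  1  2  3  0  1  2  3  0  1
G_B(21) = 1.
Heap C, S = {3, 4, 6, 7, 9}:
n :  0  1  2  3  4  5  6  7  8  9 10 11 12 13 14 15 16 17 18 19 20 21
G :  0  0  0  1  1  1  2  2  2  3  3  3  0  0  0  1  1  1  2  2  2  3
G_C(21) = 3.
Combined Grundy value = 0 ⊕ 1 ⊕ 3 = 2.
A winning move leaves total XOR = 0, i.e. changes one component's Grundy value g to g ⊕ X where X is the current total.
Heap A: need g' = 0⊕2 = 2. Options: 17−2→G=3, 17−3→G=3, 17−4→G=2, 17−5→G=2, 17−6→G=1. Hits: 2.
Heap B: need g' = 1⊕2 = 3. Options: 21−1→G=0, 21−2→G=3, 21−3→G=2, 21−5→G=0, 21−9→G=0. Hits: 1.
Heap C: need g' = 3⊕2 = 1. Options: 21−3→G=2, 21−4→G=1, 21−6→G=1, 21−7→G=0, 21−9→G=0. Hits: 2.

5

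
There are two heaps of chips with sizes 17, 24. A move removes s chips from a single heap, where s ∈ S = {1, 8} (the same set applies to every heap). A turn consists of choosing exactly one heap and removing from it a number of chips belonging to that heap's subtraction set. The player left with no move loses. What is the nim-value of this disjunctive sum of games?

All heaps use S = {1, 8}:
n :  0  1  2  3  4  5  6  7  8  9 10 11 12 13 14 15 16 17 18 19 20 21 22 23 24
G :  0  1  0  1  0  1  0  1  2  0  1  0  1  0  1  0  1  2  0  1  0  1  0  1  0
Heap A: G(17) = 2.
Heap B: G(24) = 0.
Combined Grundy value = 2 ⊕ 0 = 2.

2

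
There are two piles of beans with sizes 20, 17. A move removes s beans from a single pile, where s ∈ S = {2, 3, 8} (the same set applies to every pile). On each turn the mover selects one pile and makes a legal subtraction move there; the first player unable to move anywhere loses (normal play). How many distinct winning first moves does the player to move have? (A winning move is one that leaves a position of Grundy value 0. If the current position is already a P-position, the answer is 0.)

All piles use S = {2, 3, 8}:
n :  0  1  2  3  4  5  6  7  8  9 10 11 12 13 14 15 16 17 18 19 20
G :  0  0  1  1  2  0  0  1  1  2  0  0  1  1  2  0  0  1  1  2  0
Pile A: G(20) = 0.
Pile B: G(17) = 1.
Combined Grundy value = 0 ⊕ 1 = 1.
A winning move leaves total XOR = 0, i.e. changes one component's Grundy value g to g ⊕ X where X is the current total.
Pile A: need g' = 0⊕1 = 1. Options: 20−2→G=1, 20−3→G=1, 20−8→G=1. Hits: 3.
Pile B: need g' = 1⊕1 = 0. Options: 17−2→G=0, 17−3→G=2, 17−8→G=2. Hits: 1.

4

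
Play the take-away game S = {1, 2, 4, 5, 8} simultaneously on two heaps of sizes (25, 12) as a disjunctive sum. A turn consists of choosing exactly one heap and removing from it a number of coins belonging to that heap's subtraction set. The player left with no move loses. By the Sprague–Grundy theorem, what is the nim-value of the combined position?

1

All heaps use S = {1, 2, 4, 5, 8}:
n :  0  1  2  3  4  5  6  7  8  9 10 11 12 13 14 15 16 17 18 19 20 21 22 23 24 25
G :  0  1  2  0  1  2  0  1  2  0  1  2  0  1  2  0  1  2  0  1  2  0  1  2  0  1
Heap A: G(25) = 1.
Heap B: G(12) = 0.
Combined Grundy value = 1 ⊕ 0 = 1.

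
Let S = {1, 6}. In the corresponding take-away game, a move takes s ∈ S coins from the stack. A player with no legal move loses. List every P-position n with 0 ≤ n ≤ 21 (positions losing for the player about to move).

0, 2, 4, 7, 9, 11, 14, 16, 18, 21

G(0) = 0
G(1) = mex{0} = 1
G(2) = mex{1} = 0
G(3) = mex{0} = 1
G(4) = mex{1} = 0
G(5) = mex{0} = 1
G(6) = mex{1,0} = 2
G(7) = mex{2,1} = 0
G(8) = mex{0,0} = 1
G(9) = mex{1,1} = 0
G(10) = mex{0,0} = 1
G(11) = mex{1,1} = 0
G(12) = mex{0,2} = 1
G(13) = mex{1,0} = 2
G(14) = mex{2,1} = 0
G(15) = mex{0,0} = 1
G(16) = mex{1,1} = 0
G(17) = mex{0,0} = 1
G(18) = mex{1,1} = 0
G(19) = mex{0,2} = 1
G(20) = mex{1,0} = 2
G(21) = mex{2,1} = 0
P-positions are exactly the n with G(n) = 0.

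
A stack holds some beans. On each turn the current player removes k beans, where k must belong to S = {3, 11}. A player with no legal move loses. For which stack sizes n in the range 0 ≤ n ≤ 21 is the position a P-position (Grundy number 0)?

G(0) = 0
G(1) = mex{} = 0
G(2) = mex{} = 0
G(3) = mex{0} = 1
G(4) = mex{0} = 1
G(5) = mex{0} = 1
G(6) = mex{1} = 0
G(7) = mex{1} = 0
G(8) = mex{1} = 0
G(9) = mex{0} = 1
G(10) = mex{0} = 1
G(11) = mex{0,0} = 1
G(12) = mex{1,0} = 2
G(13) = mex{1,0} = 2
G(14) = mex{1,1} = 0
G(15) = mex{2,1} = 0
G(16) = mex{2,1} = 0
G(17) = mex{0,0} = 1
G(18) = mex{0,0} = 1
G(19) = mex{0,0} = 1
G(20) = mex{1,1} = 0
G(21) = mex{1,1} = 0
P-positions are exactly the n with G(n) = 0.

0, 1, 2, 6, 7, 8, 14, 15, 16, 20, 21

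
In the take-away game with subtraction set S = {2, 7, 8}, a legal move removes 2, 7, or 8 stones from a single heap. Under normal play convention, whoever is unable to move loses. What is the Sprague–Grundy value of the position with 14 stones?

0

G(0) = 0
G(1) = mex{} = 0
G(2) = mex{0} = 1
G(3) = mex{0} = 1
G(4) = mex{1} = 0
G(5) = mex{1} = 0
G(6) = mex{0} = 1
G(7) = mex{0,0} = 1
G(8) = mex{1,0,0} = 2
G(9) = mex{1,1,0} = 2
G(10) = mex{2,1,1} = 0
G(11) = mex{2,0,1} = 3
G(12) = mex{0,0,0} = 1
G(13) = mex{3,1,0} = 2
G(14) = mex{1,1,1} = 0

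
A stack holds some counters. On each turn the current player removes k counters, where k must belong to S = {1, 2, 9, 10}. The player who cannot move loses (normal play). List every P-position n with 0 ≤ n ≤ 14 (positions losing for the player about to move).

0, 3, 6, 11, 14

G(0) = 0
G(1) = mex{0} = 1
G(2) = mex{1,0} = 2
G(3) = mex{2,1} = 0
G(4) = mex{0,2} = 1
G(5) = mex{1,0} = 2
G(6) = mex{2,1} = 0
G(7) = mex{0,2} = 1
G(8) = mex{1,0} = 2
G(9) = mex{2,1,0} = 3
G(10) = mex{3,2,1,0} = 4
G(11) = mex{4,3,2,1} = 0
G(12) = mex{0,4,0,2} = 1
G(13) = mex{1,0,1,0} = 2
G(14) = mex{2,1,2,1} = 0
P-positions are exactly the n with G(n) = 0.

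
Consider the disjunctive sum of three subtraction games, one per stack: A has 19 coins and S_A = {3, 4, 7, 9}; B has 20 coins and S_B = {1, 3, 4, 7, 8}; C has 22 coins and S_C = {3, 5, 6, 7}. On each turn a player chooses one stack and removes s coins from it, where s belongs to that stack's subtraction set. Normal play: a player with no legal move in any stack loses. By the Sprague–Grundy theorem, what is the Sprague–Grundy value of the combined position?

7

Stack A, S = {3, 4, 7, 9}:
n :  0  1  2  3  4  5  6  7  8  9 10 11 12 13 14 15 16 17 18 19
G :  0  0  0  1  1  1  2  2  2  3  3  3  0  0  0  1  1  1  2  2
G_A(19) = 2.
Stack B, S = {1, 3, 4, 7, 8}:
G(0) = 0
G(1) = mex{0} = 1
G(2) = mex{1} = 0
G(3) = mex{0,0} = 1
G(4) = mex{1,1,0} = 2
G(5) = mex{2,0,1} = 3
G(6) = mex{3,1,0} = 2
G(7) = mex{2,2,1,0} = 3
G(8) = mex{3,3,2,1,0} = 4
G(9) = mex{4,2,3,0,1} = 5
G(10) = mex{5,3,2,1,0} = 4
G(11) = mex{4,4,3,2,1} = 0
G(12) = mex{0,5,4,3,2} = 1
G(13) = mex{1,4,5,2,3} = 0
G(14) = mex{0,0,4,3,2} = 1
G(15) = mex{1,1,0,4,3} = 2
G(16) = mex{2,0,1,5,4} = 3
G(17) = mex{3,1,0,4,5} = 2
G(18) = mex{2,2,1,0,4} = 3
G(19) = mex{3,3,2,1,0} = 4
G(20) = mex{4,2,3,0,1} = 5
G_B(20) = 5.
Stack C, S = {3, 5, 6, 7}:
G(0) = 0
G(1) = mex{} = 0
G(2) = mex{} = 0
G(3) = mex{0} = 1
G(4) = mex{0} = 1
G(5) = mex{0,0} = 1
G(6) = mex{1,0,0} = 2
G(7) = mex{1,0,0,0} = 2
G(8) = mex{1,1,0,0} = 2
G(9) = mex{2,1,1,0} = 3
G(10) = mex{2,1,1,1} = 0
G(11) = mex{2,2,1,1} = 0
G(12) = mex{3,2,2,1} = 0
G(13) = mex{0,2,2,2} = 1
G(14) = mex{0,3,2,2} = 1
G(15) = mex{0,0,3,2} = 1
G(16) = mex{1,0,0,3} = 2
G(17) = mex{1,0,0,0} = 2
G(18) = mex{1,1,0,0} = 2
G(19) = mex{2,1,1,0} = 3
G(20) = mex{2,1,1,1} = 0
G(21) = mex{2,2,1,1} = 0
G(22) = mex{3,2,2,1} = 0
G_C(22) = 0.
Combined Grundy value = 2 ⊕ 5 ⊕ 0 = 7.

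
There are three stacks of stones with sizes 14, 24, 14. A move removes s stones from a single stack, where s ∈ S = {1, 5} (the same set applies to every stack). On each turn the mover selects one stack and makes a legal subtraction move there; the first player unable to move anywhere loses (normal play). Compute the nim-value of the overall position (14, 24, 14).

All stacks use S = {1, 5}:
n :  0  1  2  3  4  5  6  7  8  9 10 11 12 13 14 15 16 17 18 19 20 21 22 23 24
G :  0  1  0  1  0  1  0  1  0  1  0  1  0  1  0  1  0  1  0  1  0  1  0  1  0
Stack A: G(14) = 0.
Stack B: G(24) = 0.
Stack C: G(14) = 0.
Combined Grundy value = 0 ⊕ 0 ⊕ 0 = 0.

0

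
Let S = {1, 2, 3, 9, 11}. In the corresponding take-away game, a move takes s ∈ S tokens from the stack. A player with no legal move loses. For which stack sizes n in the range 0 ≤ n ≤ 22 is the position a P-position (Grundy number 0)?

n :  0  1  2  3  4  5  6  7  8  9 10 11 12 13 14 15 16 17 18 19 20 21 22
G :  0  1  2  3  0  1  2  3  0  1  2  3  0  1  2  3  0  1  2  3  0  1  2
P-positions are exactly the n with G(n) = 0.

0, 4, 8, 12, 16, 20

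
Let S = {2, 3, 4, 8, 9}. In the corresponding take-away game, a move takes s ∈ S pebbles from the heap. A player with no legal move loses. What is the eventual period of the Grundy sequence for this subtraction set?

6

G(0) = 0
G(1) = mex{} = 0
G(2) = mex{0} = 1
G(3) = mex{0,0} = 1
G(4) = mex{1,0,0} = 2
G(5) = mex{1,1,0} = 2
G(6) = mex{2,1,1} = 0
G(7) = mex{2,2,1} = 0
G(8) = mex{0,2,2,0} = 1
G(9) = mex{0,0,2,0,0} = 1
G(10) = mex{1,0,0,1,0} = 2
G(11) = mex{1,1,0,1,1} = 2
G(12) = mex{2,1,1,2,1} = 0
G(13) = mex{2,2,1,2,2} = 0
G(14) = mex{0,2,2,0,2} = 1
G(15) = mex{0,0,2,0,0} = 1
G(16) = mex{1,0,0,1,0} = 2
G(n+6) = G(n) holds for n = 0,…,8 (a full window of length max(S) = 9), so the sequence is purely periodic with period 6.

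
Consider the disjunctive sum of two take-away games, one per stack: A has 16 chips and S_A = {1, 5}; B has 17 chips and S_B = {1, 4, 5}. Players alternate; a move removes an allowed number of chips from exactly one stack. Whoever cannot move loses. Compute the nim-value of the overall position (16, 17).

1

Stack A, S = {1, 5}:
n :  0  1  2  3  4  5  6  7  8  9 10 11 12 13 14 15 16
G :  0  1  0  1  0  1  0  1  0  1  0  1  0  1  0  1  0
G_A(16) = 0.
Stack B, S = {1, 4, 5}:
n :  0  1  2  3  4  5  6  7  8  9 10 11 12 13 14 15 16 17
G :  0  1  0  1  2  3  2  3  0  1  0  1  2  3  2  3  0  1
G_B(17) = 1.
Combined Grundy value = 0 ⊕ 1 = 1.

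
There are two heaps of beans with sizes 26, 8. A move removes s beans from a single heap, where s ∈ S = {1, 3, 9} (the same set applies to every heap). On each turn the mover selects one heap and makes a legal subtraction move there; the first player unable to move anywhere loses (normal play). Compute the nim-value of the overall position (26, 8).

0

All heaps use S = {1, 3, 9}:
G(0) = 0
G(1) = mex{0} = 1
G(2) = mex{1} = 0
G(3) = mex{0,0} = 1
G(4) = mex{1,1} = 0
G(5) = mex{0,0} = 1
G(6) = mex{1,1} = 0
G(7) = mex{0,0} = 1
G(8) = mex{1,1} = 0
G(9) = mex{0,0,0} = 1
G(10) = mex{1,1,1} = 0
G(11) = mex{0,0,0} = 1
G(12) = mex{1,1,1} = 0
G(13) = mex{0,0,0} = 1
G(14) = mex{1,1,1} = 0
G(15) = mex{0,0,0} = 1
G(16) = mex{1,1,1} = 0
G(17) = mex{0,0,0} = 1
G(18) = mex{1,1,1} = 0
G(19) = mex{0,0,0} = 1
G(20) = mex{1,1,1} = 0
G(21) = mex{0,0,0} = 1
G(22) = mex{1,1,1} = 0
G(23) = mex{0,0,0} = 1
G(24) = mex{1,1,1} = 0
G(25) = mex{0,0,0} = 1
G(26) = mex{1,1,1} = 0
Heap A: G(26) = 0.
Heap B: G(8) = 0.
Combined Grundy value = 0 ⊕ 0 = 0.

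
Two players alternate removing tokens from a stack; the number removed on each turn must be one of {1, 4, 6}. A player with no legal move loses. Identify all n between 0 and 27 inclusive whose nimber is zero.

0, 2, 5, 7, 10, 12, 15, 17, 20, 22, 25, 27

G(0) = 0
G(1) = mex{0} = 1
G(2) = mex{1} = 0
G(3) = mex{0} = 1
G(4) = mex{1,0} = 2
G(5) = mex{2,1} = 0
G(6) = mex{0,0,0} = 1
G(7) = mex{1,1,1} = 0
G(8) = mex{0,2,0} = 1
G(9) = mex{1,0,1} = 2
G(10) = mex{2,1,2} = 0
G(11) = mex{0,0,0} = 1
G(12) = mex{1,1,1} = 0
G(13) = mex{0,2,0} = 1
G(14) = mex{1,0,1} = 2
G(15) = mex{2,1,2} = 0
G(16) = mex{0,0,0} = 1
G(17) = mex{1,1,1} = 0
G(18) = mex{0,2,0} = 1
G(19) = mex{1,0,1} = 2
G(20) = mex{2,1,2} = 0
G(21) = mex{0,0,0} = 1
G(22) = mex{1,1,1} = 0
G(23) = mex{0,2,0} = 1
G(24) = mex{1,0,1} = 2
G(25) = mex{2,1,2} = 0
G(26) = mex{0,0,0} = 1
G(27) = mex{1,1,1} = 0
P-positions are exactly the n with G(n) = 0.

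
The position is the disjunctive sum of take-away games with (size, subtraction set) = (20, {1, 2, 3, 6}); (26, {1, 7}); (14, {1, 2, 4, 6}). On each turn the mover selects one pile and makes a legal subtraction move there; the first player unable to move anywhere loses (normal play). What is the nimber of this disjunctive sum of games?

3

Pile A, S = {1, 2, 3, 6}:
n :  0  1  2  3  4  5  6  7  8  9 10 11 12 13 14 15 16 17 18 19 20
G :  0  1  2  3  0  1  2  3  0  1  2  3  0  1  2  3  0  1  2  3  0
G_A(20) = 0.
Pile B, S = {1, 7}:
n :  0  1  2  3  4  5  6  7  8  9 10 11 12 13 14 15 16 17 18 19 20 21 22 23 24 25 26
G :  0  1  0  1  0  1  0  1  0  1  0  1  0  1  0  1  0  1  0  1  0  1  0  1  0  1  0
G_B(26) = 0.
Pile C, S = {1, 2, 4, 6}:
n :  0  1  2  3  4  5  6  7  8  9 10 11 12 13 14
G :  0  1  2  0  1  2  3  4  0  1  2  0  1  2  3
G_C(14) = 3.
Combined Grundy value = 0 ⊕ 0 ⊕ 3 = 3.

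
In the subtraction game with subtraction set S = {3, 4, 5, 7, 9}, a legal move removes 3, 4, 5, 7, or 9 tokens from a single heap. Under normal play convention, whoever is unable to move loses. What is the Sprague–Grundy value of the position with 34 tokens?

n :  0  1  2  3  4  5  6  7  8  9 10 11 12 13 14 15 16 17 18 19 20 21 22 23 24 25 26 27 28 29 30 31 32 33 34
G :  0  0  0  1  1  1  2  2  2  3  3  3  0  0  0  1  1  1  2  2  2  3  3  3  0  0  0  1  1  1  2  2  2  3  3

3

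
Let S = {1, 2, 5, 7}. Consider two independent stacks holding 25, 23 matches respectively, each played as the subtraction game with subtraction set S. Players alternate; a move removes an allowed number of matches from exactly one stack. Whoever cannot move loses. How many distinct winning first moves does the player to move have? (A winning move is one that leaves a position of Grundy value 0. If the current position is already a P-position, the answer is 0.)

4

All stacks use S = {1, 2, 5, 7}:
n :  0  1  2  3  4  5  6  7  8  9 10 11 12 13 14 15 16 17 18 19 20 21 22 23 24 25
G :  0  1  2  0  1  2  0  1  2  0  1  2  0  1  2  0  1  2  0  1  2  0  1  2  0  1
Stack A: G(25) = 1.
Stack B: G(23) = 2.
Combined Grundy value = 1 ⊕ 2 = 3.
A winning move leaves total XOR = 0, i.e. changes one component's Grundy value g to g ⊕ X where X is the current total.
Stack A: need g' = 1⊕3 = 2. Options: 25−1→G=0, 25−2→G=2, 25−5→G=2, 25−7→G=0. Hits: 2.
Stack B: need g' = 2⊕3 = 1. Options: 23−1→G=1, 23−2→G=0, 23−5→G=0, 23−7→G=1. Hits: 2.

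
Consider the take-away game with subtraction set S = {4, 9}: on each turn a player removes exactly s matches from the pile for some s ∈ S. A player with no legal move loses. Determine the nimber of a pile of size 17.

G(0) = 0
G(1) = mex{} = 0
G(2) = mex{} = 0
G(3) = mex{} = 0
G(4) = mex{0} = 1
G(5) = mex{0} = 1
G(6) = mex{0} = 1
G(7) = mex{0} = 1
G(8) = mex{1} = 0
G(9) = mex{1,0} = 2
G(10) = mex{1,0} = 2
G(11) = mex{1,0} = 2
G(12) = mex{0,0} = 1
G(13) = mex{2,1} = 0
G(14) = mex{2,1} = 0
G(15) = mex{2,1} = 0
G(16) = mex{1,1} = 0
G(17) = mex{0,0} = 1

1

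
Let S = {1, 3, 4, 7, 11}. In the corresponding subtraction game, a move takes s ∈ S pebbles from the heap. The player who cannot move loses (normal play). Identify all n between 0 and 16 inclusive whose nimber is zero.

0, 2, 8, 10, 16

G(0) = 0
G(1) = mex{0} = 1
G(2) = mex{1} = 0
G(3) = mex{0,0} = 1
G(4) = mex{1,1,0} = 2
G(5) = mex{2,0,1} = 3
G(6) = mex{3,1,0} = 2
G(7) = mex{2,2,1,0} = 3
G(8) = mex{3,3,2,1} = 0
G(9) = mex{0,2,3,0} = 1
G(10) = mex{1,3,2,1} = 0
G(11) = mex{0,0,3,2,0} = 1
G(12) = mex{1,1,0,3,1} = 2
G(13) = mex{2,0,1,2,0} = 3
G(14) = mex{3,1,0,3,1} = 2
G(15) = mex{2,2,1,0,2} = 3
G(16) = mex{3,3,2,1,3} = 0
P-positions are exactly the n with G(n) = 0.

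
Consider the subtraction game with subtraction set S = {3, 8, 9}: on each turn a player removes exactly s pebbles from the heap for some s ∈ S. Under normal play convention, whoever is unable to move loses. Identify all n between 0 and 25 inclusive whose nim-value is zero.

0, 1, 2, 6, 7, 12, 13, 17, 18, 19, 23, 24

G(0) = 0
G(1) = mex{} = 0
G(2) = mex{} = 0
G(3) = mex{0} = 1
G(4) = mex{0} = 1
G(5) = mex{0} = 1
G(6) = mex{1} = 0
G(7) = mex{1} = 0
G(8) = mex{1,0} = 2
G(9) = mex{0,0,0} = 1
G(10) = mex{0,0,0} = 1
G(11) = mex{2,1,0} = 3
G(12) = mex{1,1,1} = 0
G(13) = mex{1,1,1} = 0
G(14) = mex{3,0,1} = 2
G(15) = mex{0,0,0} = 1
G(16) = mex{0,2,0} = 1
G(17) = mex{2,1,2} = 0
G(18) = mex{1,1,1} = 0
G(19) = mex{1,3,1} = 0
G(20) = mex{0,0,3} = 1
G(21) = mex{0,0,0} = 1
G(22) = mex{0,2,0} = 1
G(23) = mex{1,1,2} = 0
G(24) = mex{1,1,1} = 0
G(25) = mex{1,0,1} = 2
P-positions are exactly the n with G(n) = 0.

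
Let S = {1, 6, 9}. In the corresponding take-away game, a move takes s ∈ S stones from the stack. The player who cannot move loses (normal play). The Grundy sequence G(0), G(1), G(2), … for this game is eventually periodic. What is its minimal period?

5

n :  0  1  2  3  4  5  6  7  8  9 10 11 12 13 14 15 16 17 18 19 20 21 22 23 24 25 26
G :  0  1  0  1  0  1  2  0  1  2  3  2  0  1  0  1  2  0  1  0  1  2  0  1  0  1  2
From n = 11 onward G(n+5) = G(n); since this holds over max(S) = 9 consecutive positions the period is 5 (pre-period 11).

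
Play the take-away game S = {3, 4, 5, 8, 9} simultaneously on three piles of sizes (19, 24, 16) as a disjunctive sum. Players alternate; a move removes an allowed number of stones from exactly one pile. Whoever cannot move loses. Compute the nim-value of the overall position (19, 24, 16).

3

All piles use S = {3, 4, 5, 8, 9}:
G(0) = 0
G(1) = mex{} = 0
G(2) = mex{} = 0
G(3) = mex{0} = 1
G(4) = mex{0,0} = 1
G(5) = mex{0,0,0} = 1
G(6) = mex{1,0,0} = 2
G(7) = mex{1,1,0} = 2
G(8) = mex{1,1,1,0} = 2
G(9) = mex{2,1,1,0,0} = 3
G(10) = mex{2,2,1,0,0} = 3
G(11) = mex{2,2,2,1,0} = 3
G(12) = mex{3,2,2,1,1} = 0
G(13) = mex{3,3,2,1,1} = 0
G(14) = mex{3,3,3,2,1} = 0
G(15) = mex{0,3,3,2,2} = 1
G(16) = mex{0,0,3,2,2} = 1
G(17) = mex{0,0,0,3,2} = 1
G(18) = mex{1,0,0,3,3} = 2
G(19) = mex{1,1,0,3,3} = 2
G(20) = mex{1,1,1,0,3} = 2
G(21) = mex{2,1,1,0,0} = 3
G(22) = mex{2,2,1,0,0} = 3
G(23) = mex{2,2,2,1,0} = 3
G(24) = mex{3,2,2,1,1} = 0
Pile A: G(19) = 2.
Pile B: G(24) = 0.
Pile C: G(16) = 1.
Combined Grundy value = 2 ⊕ 0 ⊕ 1 = 3.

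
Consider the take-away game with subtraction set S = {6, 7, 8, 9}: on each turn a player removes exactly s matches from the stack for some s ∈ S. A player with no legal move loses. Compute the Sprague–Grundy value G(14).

2

n :  0  1  2  3  4  5  6  7  8  9 10 11 12 13 14
G :  0  0  0  0  0  0  1  1  1  1  1  1  2  2  2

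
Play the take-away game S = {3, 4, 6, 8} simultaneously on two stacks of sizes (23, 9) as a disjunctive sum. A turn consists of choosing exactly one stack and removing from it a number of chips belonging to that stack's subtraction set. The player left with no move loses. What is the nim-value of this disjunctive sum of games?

3

All stacks use S = {3, 4, 6, 8}:
G(0) = 0
G(1) = mex{} = 0
G(2) = mex{} = 0
G(3) = mex{0} = 1
G(4) = mex{0,0} = 1
G(5) = mex{0,0} = 1
G(6) = mex{1,0,0} = 2
G(7) = mex{1,1,0} = 2
G(8) = mex{1,1,0,0} = 2
G(9) = mex{2,1,1,0} = 3
G(10) = mex{2,2,1,0} = 3
G(11) = mex{2,2,1,1} = 0
G(12) = mex{3,2,2,1} = 0
G(13) = mex{3,3,2,1} = 0
G(14) = mex{0,3,2,2} = 1
G(15) = mex{0,0,3,2} = 1
G(16) = mex{0,0,3,2} = 1
G(17) = mex{1,0,0,3} = 2
G(18) = mex{1,1,0,3} = 2
G(19) = mex{1,1,0,0} = 2
G(20) = mex{2,1,1,0} = 3
G(21) = mex{2,2,1,0} = 3
G(22) = mex{2,2,1,1} = 0
G(23) = mex{3,2,2,1} = 0
Stack A: G(23) = 0.
Stack B: G(9) = 3.
Combined Grundy value = 0 ⊕ 3 = 3.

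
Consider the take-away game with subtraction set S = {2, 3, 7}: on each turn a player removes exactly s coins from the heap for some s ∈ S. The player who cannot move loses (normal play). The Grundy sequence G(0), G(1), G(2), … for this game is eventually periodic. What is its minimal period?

5

G(0) = 0
G(1) = mex{} = 0
G(2) = mex{0} = 1
G(3) = mex{0,0} = 1
G(4) = mex{1,0} = 2
G(5) = mex{1,1} = 0
G(6) = mex{2,1} = 0
G(7) = mex{0,2,0} = 1
G(8) = mex{0,0,0} = 1
G(9) = mex{1,0,1} = 2
G(10) = mex{1,1,1} = 0
G(11) = mex{2,1,2} = 0
G(12) = mex{0,2,0} = 1
G(13) = mex{0,0,0} = 1
G(14) = mex{1,0,1} = 2
G(n+5) = G(n) holds for n = 0,…,6 (a full window of length max(S) = 7), so the sequence is purely periodic with period 5.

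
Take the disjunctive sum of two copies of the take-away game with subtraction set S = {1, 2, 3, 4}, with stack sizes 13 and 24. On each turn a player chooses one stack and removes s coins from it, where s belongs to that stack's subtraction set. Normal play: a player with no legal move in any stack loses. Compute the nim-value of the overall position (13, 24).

7

All stacks use S = {1, 2, 3, 4}:
n :  0  1  2  3  4  5  6  7  8  9 10 11 12 13 14 15 16 17 18 19 20 21 22 23 24
G :  0  1  2  3  4  0  1  2  3  4  0  1  2  3  4  0  1  2  3  4  0  1  2  3  4
Stack A: G(13) = 3.
Stack B: G(24) = 4.
Combined Grundy value = 3 ⊕ 4 = 7.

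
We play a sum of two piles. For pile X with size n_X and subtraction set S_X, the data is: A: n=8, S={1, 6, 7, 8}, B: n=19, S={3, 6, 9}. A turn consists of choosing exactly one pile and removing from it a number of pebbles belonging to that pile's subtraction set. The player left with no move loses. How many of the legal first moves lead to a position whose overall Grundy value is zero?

Pile A, S = {1, 6, 7, 8}:
G(0) = 0
G(1) = mex{0} = 1
G(2) = mex{1} = 0
G(3) = mex{0} = 1
G(4) = mex{1} = 0
G(5) = mex{0} = 1
G(6) = mex{1,0} = 2
G(7) = mex{2,1,0} = 3
G(8) = mex{3,0,1,0} = 2
G_A(8) = 2.
Pile B, S = {3, 6, 9}:
n :  0  1  2  3  4  5  6  7  8  9 10 11 12 13 14 15 16 17 18 19
G :  0  0  0  1  1  1  2  2  2  3  3  3  0  0  0  1  1  1  2  2
G_B(19) = 2.
Combined Grundy value = 2 ⊕ 2 = 0.
A winning move leaves total XOR = 0, i.e. changes one component's Grundy value g to g ⊕ X where X is the current total.
Pile A: target g' = 2⊕0 = 2, but every legal move changes the Grundy value (mex property), so 0 moves.
Pile B: target g' = 2⊕0 = 2, but every legal move changes the Grundy value (mex property), so 0 moves.

0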